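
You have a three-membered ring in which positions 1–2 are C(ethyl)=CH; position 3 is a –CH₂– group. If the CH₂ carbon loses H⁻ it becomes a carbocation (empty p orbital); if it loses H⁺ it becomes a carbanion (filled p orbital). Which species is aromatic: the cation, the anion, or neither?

The cation

Both ions have a continuous loop of p orbitals — each ring atom is sp².
Cation: 1 × 2 + 0 = 2 π electrons → 4(0)+2, aromatic.
Anion: 1 × 2 + 2 = 4 π electrons → 4(1), antiaromatic.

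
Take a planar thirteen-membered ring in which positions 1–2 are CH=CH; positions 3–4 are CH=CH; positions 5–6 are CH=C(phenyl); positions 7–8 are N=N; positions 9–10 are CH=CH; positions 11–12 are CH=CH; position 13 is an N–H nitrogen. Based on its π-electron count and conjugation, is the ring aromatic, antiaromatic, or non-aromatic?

Check conjugation: every atom in a ring double bond is sp² and brings one electron to the p orbital; each =N– nitrogen is pyridine-type (lone pair in the sp² plane, one electron in the p orbital); the pyrrole-type nitrogen donates its lone pair from the p orbital — every position has a p orbital, so the cyclic π system is continuous.
Tallying contributions gives 6 × 2 = 12 from the double-bond units + 2 from the NH atom = 14.
With 14 π electrons (n = 3), the Hückel 4n+2 condition holds.

Aromatic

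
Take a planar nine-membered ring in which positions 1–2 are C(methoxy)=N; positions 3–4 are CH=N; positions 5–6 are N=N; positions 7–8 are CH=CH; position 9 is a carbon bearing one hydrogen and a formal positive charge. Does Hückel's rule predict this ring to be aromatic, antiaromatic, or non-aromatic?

Antiaromatic

Every ring atom contributes a p orbital perpendicular to the ring (each doubly-bonded ring atom is sp² with one p-orbital electron; each sp² =N– keeps its lone pair in-plane and puts one electron into the π system; the carbocation has an empty p orbital), so the π system is cyclic and fully conjugated.
π-electron count: 4 × 2 = 8 from the double-bond units + 0 from the CH(+) atom = 8.
With 8 = 4·2 π electrons, Hückel's rule classifies the planar ring as antiaromatic.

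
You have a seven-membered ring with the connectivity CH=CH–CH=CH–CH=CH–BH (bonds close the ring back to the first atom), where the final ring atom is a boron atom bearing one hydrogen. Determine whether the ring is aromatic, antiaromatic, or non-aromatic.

All ring atoms are sp² and supply a p orbital to the ring (the double-bond atoms are sp², each contributing one p electron; the boron has an empty p orbital); the conjugation is uninterrupted.
π-electron count: 3 × 2 = 6 from the double-bond units + 0 from the BH atom = 6.
Since 6 = 4·1 + 2, the ring meets the 4n+2 criterion.

Aromatic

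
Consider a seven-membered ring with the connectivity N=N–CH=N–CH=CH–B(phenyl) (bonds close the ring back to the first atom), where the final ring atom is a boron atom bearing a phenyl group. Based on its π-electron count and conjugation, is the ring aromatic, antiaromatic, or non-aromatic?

The p orbitals form a continuous loop: each doubly-bonded ring atom is sp² with one p-orbital electron; each sp² =N– keeps its lone pair in-plane and puts one electron into the π system; the boron has an empty p orbital. The ring is fully conjugated.
Adding the contributions, 3 × 2 = 6 from the double-bond units + 0 from the B(phenyl) atom = 6.
With 6 π electrons (n = 1), the Hückel 4n+2 condition holds.

Aromatic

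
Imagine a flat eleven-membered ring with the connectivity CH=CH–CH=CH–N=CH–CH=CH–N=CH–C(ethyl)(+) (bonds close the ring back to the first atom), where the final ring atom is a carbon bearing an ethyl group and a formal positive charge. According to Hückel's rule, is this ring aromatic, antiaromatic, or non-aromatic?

Aromatic

The p orbitals form a continuous loop: the double-bond atoms are sp², each contributing one p electron; the doubly-bonded nitrogens are pyridine-type — their lone pairs lie in the ring plane, leaving one electron in the p orbital; the carbocation has an empty p orbital. The ring is fully conjugated.
Counting π electrons: 5 × 2 = 10 from the double-bond units + 0 from the C(ethyl)(+) atom = 10.
Since 10 = 4·2 + 2, the ring meets the 4n+2 criterion.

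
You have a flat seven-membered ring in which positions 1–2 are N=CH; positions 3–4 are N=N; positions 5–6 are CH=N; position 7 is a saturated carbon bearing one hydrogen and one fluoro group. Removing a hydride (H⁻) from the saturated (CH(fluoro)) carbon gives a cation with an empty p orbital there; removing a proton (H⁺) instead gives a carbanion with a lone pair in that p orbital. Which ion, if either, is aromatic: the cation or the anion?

In either ion the ring is fully conjugated: every atom, including the new sp² carbon, supplies a p orbital.
Cation: 3 × 2 + 0 = 6 π electrons → 4(1)+2, aromatic.
Anion: 3 × 2 + 2 = 8 π electrons → 4(2), antiaromatic.

The cation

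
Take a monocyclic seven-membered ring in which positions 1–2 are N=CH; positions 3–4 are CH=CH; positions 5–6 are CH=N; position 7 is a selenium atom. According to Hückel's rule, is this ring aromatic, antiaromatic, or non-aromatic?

Antiaromatic

Check conjugation: each doubly-bonded ring atom is sp² with one p-orbital electron; each =N– nitrogen is pyridine-type (lone pair in the sp² plane, one electron in the p orbital); the selenium donates one lone pair from its p orbital — every position has a p orbital, so the cyclic π system is continuous.
Tallying contributions gives 3 × 2 = 6 from the double-bond units + 2 from the Se atom = 8.
A 4n π count (8, n = 2) in a planar conjugated ring means antiaromatic.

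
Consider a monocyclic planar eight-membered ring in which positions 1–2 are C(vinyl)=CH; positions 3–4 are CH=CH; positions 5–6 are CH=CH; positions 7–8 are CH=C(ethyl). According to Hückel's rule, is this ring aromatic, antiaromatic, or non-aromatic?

Antiaromatic

Every ring atom contributes a p orbital perpendicular to the ring (the double-bond atoms are sp², each contributing one p electron), so the π system is cyclic and fully conjugated.
Adding the contributions, 4 × 2 = 8 from the 4 double-bond units.
A 4n π count (8, n = 2) in a planar conjugated ring means antiaromatic.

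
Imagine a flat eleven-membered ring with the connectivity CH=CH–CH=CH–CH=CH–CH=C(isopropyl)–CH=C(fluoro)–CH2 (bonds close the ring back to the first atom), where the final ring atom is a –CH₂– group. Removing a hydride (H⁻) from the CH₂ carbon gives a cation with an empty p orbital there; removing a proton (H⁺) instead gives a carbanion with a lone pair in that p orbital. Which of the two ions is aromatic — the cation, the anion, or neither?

Both ions have a continuous loop of p orbitals — each ring atom is sp².
Cation: 5 × 2 + 0 = 10 π electrons → 4(2)+2, aromatic.
Anion: 5 × 2 + 2 = 12 π electrons → 4(3), antiaromatic.

The cation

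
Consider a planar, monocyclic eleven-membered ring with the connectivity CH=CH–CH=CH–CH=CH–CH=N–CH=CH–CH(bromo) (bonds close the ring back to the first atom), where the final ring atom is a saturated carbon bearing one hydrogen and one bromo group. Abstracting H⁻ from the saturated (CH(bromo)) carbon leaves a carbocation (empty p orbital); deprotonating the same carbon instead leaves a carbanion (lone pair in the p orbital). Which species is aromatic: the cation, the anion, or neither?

The cation

Both ions have a continuous loop of p orbitals — each ring atom is sp².
Cation: 5 × 2 + 0 = 10 π electrons → 4(2)+2, aromatic.
Anion: 5 × 2 + 2 = 12 π electrons → 4(3), antiaromatic.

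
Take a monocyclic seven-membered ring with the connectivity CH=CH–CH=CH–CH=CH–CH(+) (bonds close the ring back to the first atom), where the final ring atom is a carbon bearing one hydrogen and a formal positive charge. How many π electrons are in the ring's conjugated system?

Check conjugation: each doubly-bonded ring atom is sp² with one p-orbital electron; the carbocation has an empty p orbital — every position has a p orbital, so the cyclic π system is continuous.
π-electron count: 3 × 2 = 6 from the double-bond units + 0 from the CH(+) atom = 6.

6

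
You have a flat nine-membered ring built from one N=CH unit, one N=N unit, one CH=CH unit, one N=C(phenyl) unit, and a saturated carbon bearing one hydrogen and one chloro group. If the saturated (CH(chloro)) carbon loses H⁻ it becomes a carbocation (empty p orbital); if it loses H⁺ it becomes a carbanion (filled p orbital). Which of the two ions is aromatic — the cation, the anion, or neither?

The anion

Both ions have a continuous loop of p orbitals — each ring atom is sp².
Cation: 4 × 2 + 0 = 8 π electrons → 4(2), antiaromatic.
Anion: 4 × 2 + 2 = 10 π electrons → 4(2)+2, aromatic.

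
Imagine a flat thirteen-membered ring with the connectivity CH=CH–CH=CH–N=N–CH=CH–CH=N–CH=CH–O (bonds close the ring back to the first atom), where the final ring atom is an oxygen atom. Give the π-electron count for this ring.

14

All ring atoms are sp² and supply a p orbital to the ring (each doubly-bonded ring atom is sp² with one p-orbital electron; each =N– nitrogen is pyridine-type (lone pair in the sp² plane, one electron in the p orbital); the oxygen donates one lone pair from its p orbital); the conjugation is uninterrupted.
Adding the contributions, 6 × 2 = 12 from the double-bond units + 2 from the O atom = 14.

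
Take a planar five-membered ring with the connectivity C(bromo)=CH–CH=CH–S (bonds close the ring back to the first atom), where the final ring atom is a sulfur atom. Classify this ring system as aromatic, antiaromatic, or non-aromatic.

Aromatic

All ring atoms are sp² and supply a p orbital to the ring (each doubly-bonded ring atom is sp² with one p-orbital electron; the sulfur donates one lone pair from its p orbital); the conjugation is uninterrupted.
Counting π electrons: 2 × 2 = 4 from the double-bond units + 2 from the S atom = 6.
That gives a 4n+2 count (6, n = 1).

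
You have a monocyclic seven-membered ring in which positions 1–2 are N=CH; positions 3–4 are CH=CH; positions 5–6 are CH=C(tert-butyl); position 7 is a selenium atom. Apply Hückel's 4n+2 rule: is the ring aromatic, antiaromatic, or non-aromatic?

Antiaromatic

The p orbitals form a continuous loop: every atom in a ring double bond is sp² and brings one electron to the p orbital; each =N– nitrogen is pyridine-type (lone pair in the sp² plane, one electron in the p orbital); the selenium donates one lone pair from its p orbital. The ring is fully conjugated.
Adding the contributions, 3 × 2 = 6 from the double-bond units + 2 from the Se atom = 8.
With 8 = 4·2 π electrons, Hückel's rule classifies the planar ring as antiaromatic.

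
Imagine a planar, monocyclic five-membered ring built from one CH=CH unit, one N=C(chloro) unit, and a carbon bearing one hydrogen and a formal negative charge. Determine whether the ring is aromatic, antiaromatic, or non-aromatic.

Aromatic

Every ring atom contributes a p orbital perpendicular to the ring (each doubly-bonded ring atom is sp² with one p-orbital electron; each sp² =N– keeps its lone pair in-plane and puts one electron into the π system; the carbanion's lone pair occupies the p orbital), so the π system is cyclic and fully conjugated.
Counting π electrons: 2 × 2 = 4 from the double-bond units + 2 from the CH(-) atom = 6.
That gives a 4n+2 count (6, n = 1).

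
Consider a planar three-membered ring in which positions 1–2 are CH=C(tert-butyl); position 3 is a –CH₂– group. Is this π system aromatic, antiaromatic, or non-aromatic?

Because the tetrahedral CH₂ carbon is sp³ and has no p orbital in the ring π system at the CH2 position, the π system cannot extend all the way around the ring.
Without a continuous loop of overlapping p orbitals the Hückel electron count never comes into play.

Non-aromatic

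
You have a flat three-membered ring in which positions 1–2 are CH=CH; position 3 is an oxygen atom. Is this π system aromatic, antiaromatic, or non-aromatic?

The p orbitals form a continuous loop: the double-bond atoms are sp², each contributing one p electron; the oxygen donates one lone pair from its p orbital. The ring is fully conjugated.
Adding the contributions, 1 × 2 = 2 from the double-bond unit + 2 from the O atom = 4.
With 4 = 4·1 π electrons, Hückel's rule classifies the planar ring as antiaromatic.
(The species described is oxirene.)

Antiaromatic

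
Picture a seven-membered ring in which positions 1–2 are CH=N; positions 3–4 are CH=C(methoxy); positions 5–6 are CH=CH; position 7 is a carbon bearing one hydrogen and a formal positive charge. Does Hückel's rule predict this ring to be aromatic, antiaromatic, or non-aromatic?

Aromatic

Check conjugation: each doubly-bonded ring atom is sp² with one p-orbital electron; each =N– nitrogen is pyridine-type (lone pair in the sp² plane, one electron in the p orbital); the carbocation has an empty p orbital — every position has a p orbital, so the cyclic π system is continuous.
Tallying contributions gives 3 × 2 = 6 from the double-bond units + 0 from the CH(+) atom = 6.
6 = 4(1) + 2, which satisfies Hückel's 4n+2 rule.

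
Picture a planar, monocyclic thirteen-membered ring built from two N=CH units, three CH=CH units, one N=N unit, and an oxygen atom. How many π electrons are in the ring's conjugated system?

Check conjugation: every atom in a ring double bond is sp² and brings one electron to the p orbital; each sp² =N– keeps its lone pair in-plane and puts one electron into the π system; the oxygen donates one lone pair from its p orbital — every position has a p orbital, so the cyclic π system is continuous.
Counting π electrons: 6 × 2 = 12 from the double-bond units + 2 from the O atom = 14.

14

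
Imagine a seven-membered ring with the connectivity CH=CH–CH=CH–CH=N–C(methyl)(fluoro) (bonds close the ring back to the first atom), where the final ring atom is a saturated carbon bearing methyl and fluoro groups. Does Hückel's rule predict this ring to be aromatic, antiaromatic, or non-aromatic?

The C(methyl)(fluoro) carbon is saturated: that saturated carbon is sp³ and has no p orbital in the ring π system. Conjugation is not continuous around the ring.
Hückel's rule only applies to fully conjugated rings, so this one is simply non-aromatic.

Non-aromatic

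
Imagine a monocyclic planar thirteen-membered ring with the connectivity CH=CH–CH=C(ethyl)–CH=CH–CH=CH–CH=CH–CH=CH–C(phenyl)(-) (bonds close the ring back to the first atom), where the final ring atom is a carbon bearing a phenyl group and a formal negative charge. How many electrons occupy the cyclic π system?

The p orbitals form a continuous loop: every atom in a ring double bond is sp² and brings one electron to the p orbital; the carbanion's lone pair occupies the p orbital. The ring is fully conjugated.
Adding the contributions, 6 × 2 = 12 from the double-bond units + 2 from the C(phenyl)(-) atom = 14.

14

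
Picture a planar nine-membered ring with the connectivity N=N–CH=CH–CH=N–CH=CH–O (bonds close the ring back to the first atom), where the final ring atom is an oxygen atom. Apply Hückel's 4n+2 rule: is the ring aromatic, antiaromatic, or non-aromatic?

Aromatic

Every ring atom contributes a p orbital perpendicular to the ring (every atom in a ring double bond is sp² and brings one electron to the p orbital; the doubly-bonded nitrogens are pyridine-type — their lone pairs lie in the ring plane, leaving one electron in the p orbital; the oxygen donates one lone pair from its p orbital), so the π system is cyclic and fully conjugated.
Adding the contributions, 4 × 2 = 8 from the double-bond units + 2 from the O atom = 10.
With 10 π electrons (n = 2), the Hückel 4n+2 condition holds.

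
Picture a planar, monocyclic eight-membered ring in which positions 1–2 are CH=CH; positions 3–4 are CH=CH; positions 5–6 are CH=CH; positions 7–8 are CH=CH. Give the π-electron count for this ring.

8

Every ring atom contributes a p orbital perpendicular to the ring (each doubly-bonded ring atom is sp² with one p-orbital electron), so the π system is cyclic and fully conjugated.
Tallying contributions gives 4 × 2 = 8 from the 4 double-bond units.
(The species described is cyclooctatetraene.)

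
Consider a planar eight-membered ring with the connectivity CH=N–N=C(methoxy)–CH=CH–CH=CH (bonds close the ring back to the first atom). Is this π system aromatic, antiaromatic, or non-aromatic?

Antiaromatic

All ring atoms are sp² and supply a p orbital to the ring (each doubly-bonded ring atom is sp² with one p-orbital electron; each sp² =N– keeps its lone pair in-plane and puts one electron into the π system); the conjugation is uninterrupted.
Counting π electrons: 4 × 2 = 8 from the 4 double-bond units.
With 8 = 4·2 π electrons, Hückel's rule classifies the planar ring as antiaromatic.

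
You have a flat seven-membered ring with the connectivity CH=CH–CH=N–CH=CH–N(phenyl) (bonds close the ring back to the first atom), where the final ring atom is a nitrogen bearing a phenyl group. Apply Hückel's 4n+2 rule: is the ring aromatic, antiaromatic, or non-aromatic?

Every ring atom contributes a p orbital perpendicular to the ring (every atom in a ring double bond is sp² and brings one electron to the p orbital; each sp² =N– keeps its lone pair in-plane and puts one electron into the π system; the pyrrole-type nitrogen donates its lone pair from the p orbital), so the π system is cyclic and fully conjugated.
Tallying contributions gives 3 × 2 = 6 from the double-bond units + 2 from the N(phenyl) atom = 8.
8 is a 4n count (n = 2), so the planar conjugated ring is antiaromatic.

Antiaromatic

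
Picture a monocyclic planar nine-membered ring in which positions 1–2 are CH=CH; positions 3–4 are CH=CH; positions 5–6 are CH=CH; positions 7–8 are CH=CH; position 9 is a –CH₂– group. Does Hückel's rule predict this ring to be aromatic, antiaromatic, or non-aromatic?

The CH2 position has four σ bonds — the tetrahedral CH₂ carbon is sp³ and has no p orbital in the ring π system — so the cyclic conjugation is interrupted.
A ring that is not fully conjugated cannot be aromatic or antiaromatic regardless of its π-electron count.

Non-aromatic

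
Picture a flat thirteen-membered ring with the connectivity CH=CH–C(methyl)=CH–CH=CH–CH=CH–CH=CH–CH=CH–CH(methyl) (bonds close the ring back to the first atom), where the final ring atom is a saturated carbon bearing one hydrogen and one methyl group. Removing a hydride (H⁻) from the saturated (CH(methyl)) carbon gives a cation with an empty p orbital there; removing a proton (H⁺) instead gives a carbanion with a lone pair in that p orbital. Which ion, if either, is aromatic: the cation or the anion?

The anion

Both ions have a continuous loop of p orbitals — each ring atom is sp².
Cation: 6 × 2 + 0 = 12 π electrons → 4(3), antiaromatic.
Anion: 6 × 2 + 2 = 14 π electrons → 4(3)+2, aromatic.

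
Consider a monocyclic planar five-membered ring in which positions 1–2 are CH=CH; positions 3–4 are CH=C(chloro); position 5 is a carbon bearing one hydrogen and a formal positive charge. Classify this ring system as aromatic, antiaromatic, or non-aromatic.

Antiaromatic

Check conjugation: each doubly-bonded ring atom is sp² with one p-orbital electron; the carbocation has an empty p orbital — every position has a p orbital, so the cyclic π system is continuous.
Counting π electrons: 2 × 2 = 4 from the double-bond units + 0 from the CH(+) atom = 4.
A 4n π count (4, n = 1) in a planar conjugated ring means antiaromatic.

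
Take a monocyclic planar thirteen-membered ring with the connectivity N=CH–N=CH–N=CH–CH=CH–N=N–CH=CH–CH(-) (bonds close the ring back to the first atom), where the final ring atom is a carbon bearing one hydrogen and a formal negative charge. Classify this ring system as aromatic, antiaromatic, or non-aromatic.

Aromatic

All ring atoms are sp² and supply a p orbital to the ring (every atom in a ring double bond is sp² and brings one electron to the p orbital; each sp² =N– keeps its lone pair in-plane and puts one electron into the π system; the carbanion's lone pair occupies the p orbital); the conjugation is uninterrupted.
Counting π electrons: 6 × 2 = 12 from the double-bond units + 2 from the CH(-) atom = 14.
That gives a 4n+2 count (14, n = 3).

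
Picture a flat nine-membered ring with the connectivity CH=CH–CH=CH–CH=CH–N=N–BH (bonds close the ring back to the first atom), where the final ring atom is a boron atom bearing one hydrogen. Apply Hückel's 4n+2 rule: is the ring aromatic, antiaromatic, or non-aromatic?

All ring atoms are sp² and supply a p orbital to the ring (the double-bond atoms are sp², each contributing one p electron; each =N– nitrogen is pyridine-type (lone pair in the sp² plane, one electron in the p orbital); the boron has an empty p orbital); the conjugation is uninterrupted.
Adding the contributions, 4 × 2 = 8 from the double-bond units + 0 from the BH atom = 8.
With 8 = 4·2 π electrons, Hückel's rule classifies the planar ring as antiaromatic.

Antiaromatic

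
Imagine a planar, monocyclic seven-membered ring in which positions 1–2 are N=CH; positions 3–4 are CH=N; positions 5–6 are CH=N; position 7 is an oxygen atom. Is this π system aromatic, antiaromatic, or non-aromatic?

Antiaromatic

Every ring atom contributes a p orbital perpendicular to the ring (the double-bond atoms are sp², each contributing one p electron; the doubly-bonded nitrogens are pyridine-type — their lone pairs lie in the ring plane, leaving one electron in the p orbital; the oxygen donates one lone pair from its p orbital), so the π system is cyclic and fully conjugated.
π-electron count: 3 × 2 = 6 from the double-bond units + 2 from the O atom = 8.
With 8 = 4·2 π electrons, Hückel's rule classifies the planar ring as antiaromatic.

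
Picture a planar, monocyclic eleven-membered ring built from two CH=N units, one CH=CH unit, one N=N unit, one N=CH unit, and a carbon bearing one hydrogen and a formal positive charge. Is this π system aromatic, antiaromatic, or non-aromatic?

All ring atoms are sp² and supply a p orbital to the ring (each doubly-bonded ring atom is sp² with one p-orbital electron; each sp² =N– keeps its lone pair in-plane and puts one electron into the π system; the carbocation has an empty p orbital); the conjugation is uninterrupted.
Counting π electrons: 5 × 2 = 10 from the double-bond units + 0 from the CH(+) atom = 10.
That gives a 4n+2 count (10, n = 2).

Aromatic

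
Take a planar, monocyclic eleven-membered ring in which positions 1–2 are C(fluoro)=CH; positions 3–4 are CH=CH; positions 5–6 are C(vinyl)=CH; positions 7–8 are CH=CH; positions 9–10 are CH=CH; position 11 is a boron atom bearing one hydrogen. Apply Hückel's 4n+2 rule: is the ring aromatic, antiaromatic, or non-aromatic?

The p orbitals form a continuous loop: every atom in a ring double bond is sp² and brings one electron to the p orbital; the boron has an empty p orbital. The ring is fully conjugated.
Tallying contributions gives 5 × 2 = 10 from the double-bond units + 0 from the BH atom = 10.
That gives a 4n+2 count (10, n = 2).

Aromatic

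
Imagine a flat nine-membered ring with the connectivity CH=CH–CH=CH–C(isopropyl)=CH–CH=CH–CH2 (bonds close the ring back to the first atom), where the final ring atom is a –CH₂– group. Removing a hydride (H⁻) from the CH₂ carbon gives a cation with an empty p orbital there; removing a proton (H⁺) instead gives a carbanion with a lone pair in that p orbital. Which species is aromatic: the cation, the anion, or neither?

In both ions every ring atom is sp² and contributes a p orbital, so both rings are fully conjugated.
Cation: 4 × 2 + 0 = 8 π electrons → 4(2), antiaromatic.
Anion: 4 × 2 + 2 = 10 π electrons → 4(2)+2, aromatic.

The anion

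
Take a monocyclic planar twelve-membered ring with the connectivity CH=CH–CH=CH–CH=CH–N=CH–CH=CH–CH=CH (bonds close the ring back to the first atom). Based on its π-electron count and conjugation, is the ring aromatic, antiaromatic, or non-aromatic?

Antiaromatic

Every ring atom contributes a p orbital perpendicular to the ring (the double-bond atoms are sp², each contributing one p electron; the doubly-bonded nitrogens are pyridine-type — their lone pairs lie in the ring plane, leaving one electron in the p orbital), so the π system is cyclic and fully conjugated.
π-electron count: 6 × 2 = 12 from the 6 double-bond units.
12 = 4(3); a planar, fully conjugated 4n system is antiaromatic.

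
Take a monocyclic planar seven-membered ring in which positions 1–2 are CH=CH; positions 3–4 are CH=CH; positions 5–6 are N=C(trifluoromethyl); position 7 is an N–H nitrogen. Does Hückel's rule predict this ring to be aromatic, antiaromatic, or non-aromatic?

Antiaromatic

All ring atoms are sp² and supply a p orbital to the ring (every atom in a ring double bond is sp² and brings one electron to the p orbital; each =N– nitrogen is pyridine-type (lone pair in the sp² plane, one electron in the p orbital); the pyrrole-type nitrogen donates its lone pair from the p orbital); the conjugation is uninterrupted.
π-electron count: 3 × 2 = 6 from the double-bond units + 2 from the NH atom = 8.
A 4n π count (8, n = 2) in a planar conjugated ring means antiaromatic.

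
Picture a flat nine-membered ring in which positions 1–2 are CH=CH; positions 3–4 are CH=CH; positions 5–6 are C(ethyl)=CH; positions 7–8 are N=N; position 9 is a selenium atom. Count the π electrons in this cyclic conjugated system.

10

Every ring atom contributes a p orbital perpendicular to the ring (each doubly-bonded ring atom is sp² with one p-orbital electron; each sp² =N– keeps its lone pair in-plane and puts one electron into the π system; the selenium donates one lone pair from its p orbital), so the π system is cyclic and fully conjugated.
Adding the contributions, 4 × 2 = 8 from the double-bond units + 2 from the Se atom = 10.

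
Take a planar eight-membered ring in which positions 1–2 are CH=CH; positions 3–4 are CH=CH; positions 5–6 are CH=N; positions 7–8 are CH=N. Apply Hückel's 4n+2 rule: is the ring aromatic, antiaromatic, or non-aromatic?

All ring atoms are sp² and supply a p orbital to the ring (every atom in a ring double bond is sp² and brings one electron to the p orbital; each =N– nitrogen is pyridine-type (lone pair in the sp² plane, one electron in the p orbital)); the conjugation is uninterrupted.
Adding the contributions, 4 × 2 = 8 from the 4 double-bond units.
8 = 4(2); a planar, fully conjugated 4n system is antiaromatic.

Antiaromatic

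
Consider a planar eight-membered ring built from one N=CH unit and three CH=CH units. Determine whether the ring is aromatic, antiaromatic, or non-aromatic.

Antiaromatic

All ring atoms are sp² and supply a p orbital to the ring (each doubly-bonded ring atom is sp² with one p-orbital electron; each sp² =N– keeps its lone pair in-plane and puts one electron into the π system); the conjugation is uninterrupted.
Adding the contributions, 4 × 2 = 8 from the 4 double-bond units.
8 = 4(2); a planar, fully conjugated 4n system is antiaromatic.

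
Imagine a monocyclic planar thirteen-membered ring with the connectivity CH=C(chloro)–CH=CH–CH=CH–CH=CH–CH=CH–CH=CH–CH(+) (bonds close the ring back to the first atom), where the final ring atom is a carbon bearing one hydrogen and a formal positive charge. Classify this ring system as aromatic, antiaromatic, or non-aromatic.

Every ring atom contributes a p orbital perpendicular to the ring (each doubly-bonded ring atom is sp² with one p-orbital electron; the carbocation has an empty p orbital), so the π system is cyclic and fully conjugated.
π-electron count: 6 × 2 = 12 from the double-bond units + 0 from the CH(+) atom = 12.
12 is a 4n count (n = 3), so the planar conjugated ring is antiaromatic.

Antiaromatic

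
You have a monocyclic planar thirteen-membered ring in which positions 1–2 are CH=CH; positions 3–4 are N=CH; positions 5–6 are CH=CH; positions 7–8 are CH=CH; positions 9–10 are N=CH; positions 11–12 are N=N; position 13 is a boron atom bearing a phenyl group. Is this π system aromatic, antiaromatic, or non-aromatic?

Antiaromatic

All ring atoms are sp² and supply a p orbital to the ring (each doubly-bonded ring atom is sp² with one p-orbital electron; the doubly-bonded nitrogens are pyridine-type — their lone pairs lie in the ring plane, leaving one electron in the p orbital; the boron has an empty p orbital); the conjugation is uninterrupted.
π-electron count: 6 × 2 = 12 from the double-bond units + 0 from the B(phenyl) atom = 12.
12 is a 4n count (n = 3), so the planar conjugated ring is antiaromatic.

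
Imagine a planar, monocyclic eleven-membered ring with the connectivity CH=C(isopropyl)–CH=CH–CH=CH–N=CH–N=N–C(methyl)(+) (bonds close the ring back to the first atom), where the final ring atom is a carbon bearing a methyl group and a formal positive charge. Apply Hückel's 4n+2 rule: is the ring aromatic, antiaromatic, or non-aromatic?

The p orbitals form a continuous loop: the double-bond atoms are sp², each contributing one p electron; each =N– nitrogen is pyridine-type (lone pair in the sp² plane, one electron in the p orbital); the carbocation has an empty p orbital. The ring is fully conjugated.
Tallying contributions gives 5 × 2 = 10 from the double-bond units + 0 from the C(methyl)(+) atom = 10.
10 = 4(2) + 2, which satisfies Hückel's 4n+2 rule.

Aromatic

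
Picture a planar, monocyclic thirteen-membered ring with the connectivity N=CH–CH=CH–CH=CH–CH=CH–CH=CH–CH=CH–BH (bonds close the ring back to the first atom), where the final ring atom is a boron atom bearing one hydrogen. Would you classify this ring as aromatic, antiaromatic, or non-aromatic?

Antiaromatic

Check conjugation: every atom in a ring double bond is sp² and brings one electron to the p orbital; each sp² =N– keeps its lone pair in-plane and puts one electron into the π system; the boron has an empty p orbital — every position has a p orbital, so the cyclic π system is continuous.
Adding the contributions, 6 × 2 = 12 from the double-bond units + 0 from the BH atom = 12.
With 12 = 4·3 π electrons, Hückel's rule classifies the planar ring as antiaromatic.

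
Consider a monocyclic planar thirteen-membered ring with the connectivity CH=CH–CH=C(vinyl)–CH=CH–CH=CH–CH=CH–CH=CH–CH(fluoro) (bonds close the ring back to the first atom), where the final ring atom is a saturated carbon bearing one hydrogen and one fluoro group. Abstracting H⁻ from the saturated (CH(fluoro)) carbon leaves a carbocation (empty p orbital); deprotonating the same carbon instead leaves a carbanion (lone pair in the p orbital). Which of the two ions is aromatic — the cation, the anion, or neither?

In either ion the ring is fully conjugated: every atom, including the new sp² carbon, supplies a p orbital.
Cation: 6 × 2 + 0 = 12 π electrons → 4(3), antiaromatic.
Anion: 6 × 2 + 2 = 14 π electrons → 4(3)+2, aromatic.

The anion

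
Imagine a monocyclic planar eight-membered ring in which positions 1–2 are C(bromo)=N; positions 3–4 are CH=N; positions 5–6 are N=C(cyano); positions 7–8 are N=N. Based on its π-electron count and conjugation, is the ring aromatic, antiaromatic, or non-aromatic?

Antiaromatic

Check conjugation: each doubly-bonded ring atom is sp² with one p-orbital electron; each sp² =N– keeps its lone pair in-plane and puts one electron into the π system — every position has a p orbital, so the cyclic π system is continuous.
Tallying contributions gives 4 × 2 = 8 from the 4 double-bond units.
With 8 = 4·2 π electrons, Hückel's rule classifies the planar ring as antiaromatic.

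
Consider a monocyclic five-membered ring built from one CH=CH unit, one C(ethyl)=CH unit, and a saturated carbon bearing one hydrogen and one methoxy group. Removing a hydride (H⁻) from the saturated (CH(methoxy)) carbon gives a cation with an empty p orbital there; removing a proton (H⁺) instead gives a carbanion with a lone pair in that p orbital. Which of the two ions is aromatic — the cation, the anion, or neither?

The anion

In both ions every ring atom is sp² and contributes a p orbital, so both rings are fully conjugated.
Cation: 2 × 2 + 0 = 4 π electrons → 4(1), antiaromatic.
Anion: 2 × 2 + 2 = 6 π electrons → 4(1)+2, aromatic.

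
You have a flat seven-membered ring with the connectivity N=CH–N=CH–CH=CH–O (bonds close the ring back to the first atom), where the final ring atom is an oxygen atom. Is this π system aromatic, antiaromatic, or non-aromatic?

Check conjugation: each doubly-bonded ring atom is sp² with one p-orbital electron; the doubly-bonded nitrogens are pyridine-type — their lone pairs lie in the ring plane, leaving one electron in the p orbital; the oxygen donates one lone pair from its p orbital — every position has a p orbital, so the cyclic π system is continuous.
Tallying contributions gives 3 × 2 = 6 from the double-bond units + 2 from the O atom = 8.
8 = 4(2); a planar, fully conjugated 4n system is antiaromatic.

Antiaromatic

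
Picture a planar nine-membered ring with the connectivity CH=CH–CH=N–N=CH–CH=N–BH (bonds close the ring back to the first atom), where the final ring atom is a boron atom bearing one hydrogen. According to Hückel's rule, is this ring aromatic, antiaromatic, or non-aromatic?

All ring atoms are sp² and supply a p orbital to the ring (every atom in a ring double bond is sp² and brings one electron to the p orbital; each sp² =N– keeps its lone pair in-plane and puts one electron into the π system; the boron has an empty p orbital); the conjugation is uninterrupted.
Adding the contributions, 4 × 2 = 8 from the double-bond units + 0 from the BH atom = 8.
8 is a 4n count (n = 2), so the planar conjugated ring is antiaromatic.

Antiaromatic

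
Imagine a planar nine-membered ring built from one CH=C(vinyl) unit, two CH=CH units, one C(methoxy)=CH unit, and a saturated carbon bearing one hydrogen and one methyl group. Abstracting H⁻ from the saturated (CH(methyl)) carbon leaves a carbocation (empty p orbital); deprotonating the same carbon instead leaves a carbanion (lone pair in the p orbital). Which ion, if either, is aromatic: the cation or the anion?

In both ions every ring atom is sp² and contributes a p orbital, so both rings are fully conjugated.
Cation: 4 × 2 + 0 = 8 π electrons → 4(2), antiaromatic.
Anion: 4 × 2 + 2 = 10 π electrons → 4(2)+2, aromatic.

The anion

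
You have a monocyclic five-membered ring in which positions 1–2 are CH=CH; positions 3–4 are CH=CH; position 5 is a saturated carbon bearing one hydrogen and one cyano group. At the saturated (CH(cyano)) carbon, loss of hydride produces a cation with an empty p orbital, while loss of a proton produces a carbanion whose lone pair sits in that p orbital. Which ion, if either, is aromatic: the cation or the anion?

The anion

In both ions every ring atom is sp² and contributes a p orbital, so both rings are fully conjugated.
Cation: 2 × 2 + 0 = 4 π electrons → 4(1), antiaromatic.
Anion: 2 × 2 + 2 = 6 π electrons → 4(1)+2, aromatic.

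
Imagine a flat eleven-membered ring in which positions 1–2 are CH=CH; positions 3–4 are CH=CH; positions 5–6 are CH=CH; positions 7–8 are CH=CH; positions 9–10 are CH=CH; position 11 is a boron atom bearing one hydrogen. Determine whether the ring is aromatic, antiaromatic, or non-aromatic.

Aromatic

Check conjugation: the double-bond atoms are sp², each contributing one p electron; the boron has an empty p orbital — every position has a p orbital, so the cyclic π system is continuous.
Tallying contributions gives 5 × 2 = 10 from the double-bond units + 0 from the BH atom = 10.
10 = 4(2) + 2, which satisfies Hückel's 4n+2 rule.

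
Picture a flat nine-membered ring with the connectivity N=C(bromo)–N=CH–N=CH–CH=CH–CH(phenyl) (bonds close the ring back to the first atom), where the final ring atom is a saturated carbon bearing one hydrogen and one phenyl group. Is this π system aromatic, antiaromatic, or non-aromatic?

Non-aromatic

The CH(phenyl) carbon is saturated: that saturated carbon is sp³ and has no p orbital in the ring π system. Conjugation is not continuous around the ring.
Broken conjugation rules out both aromaticity and antiaromaticity.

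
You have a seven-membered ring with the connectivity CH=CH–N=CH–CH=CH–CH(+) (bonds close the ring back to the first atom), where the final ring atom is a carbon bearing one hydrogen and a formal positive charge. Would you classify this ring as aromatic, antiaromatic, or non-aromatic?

Aromatic

The p orbitals form a continuous loop: each doubly-bonded ring atom is sp² with one p-orbital electron; each sp² =N– keeps its lone pair in-plane and puts one electron into the π system; the carbocation has an empty p orbital. The ring is fully conjugated.
Tallying contributions gives 3 × 2 = 6 from the double-bond units + 0 from the CH(+) atom = 6.
With 6 π electrons (n = 1), the Hückel 4n+2 condition holds.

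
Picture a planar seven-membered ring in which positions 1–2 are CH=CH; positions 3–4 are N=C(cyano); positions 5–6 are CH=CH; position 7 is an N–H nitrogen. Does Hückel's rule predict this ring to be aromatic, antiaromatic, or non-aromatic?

All ring atoms are sp² and supply a p orbital to the ring (the double-bond atoms are sp², each contributing one p electron; each =N– nitrogen is pyridine-type (lone pair in the sp² plane, one electron in the p orbital); the pyrrole-type nitrogen donates its lone pair from the p orbital); the conjugation is uninterrupted.
Adding the contributions, 3 × 2 = 6 from the double-bond units + 2 from the NH atom = 8.
8 is a 4n count (n = 2), so the planar conjugated ring is antiaromatic.

Antiaromatic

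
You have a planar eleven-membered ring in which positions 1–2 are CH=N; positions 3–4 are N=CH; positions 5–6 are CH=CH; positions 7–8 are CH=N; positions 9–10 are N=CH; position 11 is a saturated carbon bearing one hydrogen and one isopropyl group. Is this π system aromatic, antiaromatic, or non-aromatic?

Because that saturated carbon is sp³ and has no p orbital in the ring π system at the CH(isopropyl) position, the π system cannot extend all the way around the ring.
Without a continuous loop of overlapping p orbitals the Hückel electron count never comes into play.

Non-aromatic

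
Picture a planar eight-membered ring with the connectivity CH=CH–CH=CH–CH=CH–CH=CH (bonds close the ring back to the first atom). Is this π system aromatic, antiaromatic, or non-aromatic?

Antiaromatic

Every ring atom contributes a p orbital perpendicular to the ring (the double-bond atoms are sp², each contributing one p electron), so the π system is cyclic and fully conjugated.
Counting π electrons: 4 × 2 = 8 from the 4 double-bond units.
8 is a 4n count (n = 2), so the planar conjugated ring is antiaromatic.
This is cyclooctatetraene.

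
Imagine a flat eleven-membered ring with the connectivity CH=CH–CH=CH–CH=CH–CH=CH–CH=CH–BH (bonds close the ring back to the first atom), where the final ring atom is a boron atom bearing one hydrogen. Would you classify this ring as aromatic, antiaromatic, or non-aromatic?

Aromatic

Check conjugation: each doubly-bonded ring atom is sp² with one p-orbital electron; the boron has an empty p orbital — every position has a p orbital, so the cyclic π system is continuous.
Counting π electrons: 5 × 2 = 10 from the double-bond units + 0 from the BH atom = 10.
Since 10 = 4·2 + 2, the ring meets the 4n+2 criterion.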